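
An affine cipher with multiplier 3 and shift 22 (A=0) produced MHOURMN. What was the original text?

OVGIHOX

The inverse of 3 mod 26 is 9, since 3·9=27≡1. Apply D(y)=9·(y−22) mod 26:
M(12): 9·(12−22)=-90≡14 → O
H(7): 9·(7−22)=-135≡21 → V
O(14): 9·(14−22)=-72≡6 → G
U(20): 9·(20−22)=-18≡8 → I
R(17): 9·(17−22)=-45≡7 → H
M(12): 9·(12−22)=-90≡14 → O
N(13): 9·(13−22)=-81≡23 → X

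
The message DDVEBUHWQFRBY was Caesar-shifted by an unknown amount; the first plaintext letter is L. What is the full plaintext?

From the crib: D(3)−L(11)=-8≡18, so the shift is 18.
Subtract 18 from each ciphertext letter:
D(3): 3−18=-15≡11 → L
D(3): 3−18=-15≡11 → L
V(21): 21−18=3 → D
E(4): 4−18=-14≡12 → M
B(1): 1−18=-17≡9 → J
U(20): 20−18=2 → C
H(7): 7−18=-11≡15 → P
W(22): 22−18=4 → E
Q(16): 16−18=-2≡24 → Y
F(5): 5−18=-13≡13 → N
R(17): 17−18=-1≡25 → Z
B(1): 1−18=-17≡9 → J
Y(24): 24−18=6 → G

LLDMJCPEYNZJG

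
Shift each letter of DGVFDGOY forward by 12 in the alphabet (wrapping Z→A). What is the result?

PSHRPSAK

D(3): 3+12=15 → P
G(6): 6+12=18 → S
V(21): 21+12=33≡7 → H
F(5): 5+12=17 → R
D(3): 3+12=15 → P
G(6): 6+12=18 → S
O(14): 14+12=26≡0 → A
Y(24): 24+12=36≡10 → K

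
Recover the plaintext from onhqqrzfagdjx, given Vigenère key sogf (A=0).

wzblydtaisxef

Repeat the key across the ciphertext: sogfsogfsogfs
o(14)−s(18): -4≡22 → w
n(13)−o(14): -1≡25 → z
h(7)−g(6): 1 → b
q(16)−f(5): 11 → l
q(16)−s(18): -2≡24 → y
r(17)−o(14): 3 → d
z(25)−g(6): 19 → t
f(5)−f(5): 0 → a
a(0)−s(18): -18≡8 → i
g(6)−o(14): -8≡18 → s
d(3)−g(6): -3≡23 → x
j(9)−f(5): 4 → e
x(23)−s(18): 5 → f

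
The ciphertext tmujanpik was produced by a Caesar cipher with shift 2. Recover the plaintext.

rkshylngi

t(19): 19−2=17 → r
m(12): 12−2=10 → k
u(20): 20−2=18 → s
j(9): 9−2=7 → h
a(0): 0−2=-2≡24 → y
n(13): 13−2=11 → l
p(15): 15−2=13 → n
i(8): 8−2=6 → g
k(10): 10−2=8 → i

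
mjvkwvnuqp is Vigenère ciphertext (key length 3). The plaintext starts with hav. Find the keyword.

fja

Subtract each crib letter from the matching ciphertext letter (mod 26):
m(12)−h(7)=5 → f
j(9)−a(0)=9 → j
v(21)−v(21)=0 → a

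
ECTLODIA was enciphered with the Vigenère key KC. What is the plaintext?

UAJJEBYY

Repeat the key across the ciphertext: KCKCKCKC
E(4)−K(10): -6≡20 → U
C(2)−C(2): 0 → A
T(19)−K(10): 9 → J
L(11)−C(2): 9 → J
O(14)−K(10): 4 → E
D(3)−C(2): 1 → B
I(8)−K(10): -2≡24 → Y
A(0)−C(2): -2≡24 → Y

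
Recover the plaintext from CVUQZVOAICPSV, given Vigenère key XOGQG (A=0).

FHOATYAUSWSEP

Repeat the key across the ciphertext: XOGQGXOGQGXOG
C(2)−X(23): -21≡5 → F
V(21)−O(14): 7 → H
U(20)−G(6): 14 → O
Q(16)−Q(16): 0 → A
Z(25)−G(6): 19 → T
V(21)−X(23): -2≡24 → Y
O(14)−O(14): 0 → A
A(0)−G(6): -6≡20 → U
I(8)−Q(16): -8≡18 → S
C(2)−G(6): -4≡22 → W
P(15)−X(23): -8≡18 → S
S(18)−O(14): 4 → E
V(21)−G(6): 15 → P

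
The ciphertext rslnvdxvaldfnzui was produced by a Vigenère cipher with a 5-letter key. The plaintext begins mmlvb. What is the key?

fgasu

Subtract each crib letter from the matching ciphertext letter (mod 26):
r(17)−m(12)=5 → f
s(18)−m(12)=6 → g
l(11)−l(11)=0 → a
n(13)−v(21)=-8≡18 → s
v(21)−b(1)=20 → u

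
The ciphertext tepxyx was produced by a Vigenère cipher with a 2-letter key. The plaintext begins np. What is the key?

gp

Subtract each crib letter from the matching ciphertext letter (mod 26):
t(19)−n(13)=6 → g
e(4)−p(15)=-11≡15 → p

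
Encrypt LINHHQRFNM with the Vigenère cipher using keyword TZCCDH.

Repeat the key across the message: TZCCDHTZCC
L(11)+T(19): 30≡4 → E
I(8)+Z(25): 33≡7 → H
N(13)+C(2): 15 → P
H(7)+C(2): 9 → J
H(7)+D(3): 10 → K
Q(16)+H(7): 23 → X
R(17)+T(19): 36≡10 → K
F(5)+Z(25): 30≡4 → E
N(13)+C(2): 15 → P
M(12)+C(2): 14 → O

EHPJKXKEPO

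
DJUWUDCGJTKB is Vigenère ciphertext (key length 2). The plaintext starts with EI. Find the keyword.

Subtract each crib letter from the matching ciphertext letter (mod 26):
D(3)−E(4)=-1≡25 → Z
J(9)−I(8)=1 → B

ZB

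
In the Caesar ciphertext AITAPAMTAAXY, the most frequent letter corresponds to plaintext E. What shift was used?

The most frequent ciphertext letter is A (appears 5 times).
A is position 0; E is position 4.
Shift = -4≡22.

22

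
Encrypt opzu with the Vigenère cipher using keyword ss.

ghrm

Repeat the key across the message: ssss
o(14)+s(18): 32≡6 → g
p(15)+s(18): 33≡7 → h
z(25)+s(18): 43≡17 → r
u(20)+s(18): 38≡12 → m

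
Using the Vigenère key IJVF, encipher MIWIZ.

Repeat the key across the message: IJVFI
M(12)+I(8): 20 → U
I(8)+J(9): 17 → R
W(22)+V(21): 43≡17 → R
I(8)+F(5): 13 → N
Z(25)+I(8): 33≡7 → H

URRNH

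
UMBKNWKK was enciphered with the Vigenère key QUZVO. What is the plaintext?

Repeat the key across the ciphertext: QUZVOQUZ
U(20)−Q(16): 4 → E
M(12)−U(20): -8≡18 → S
B(1)−Z(25): -24≡2 → C
K(10)−V(21): -11≡15 → P
N(13)−O(14): -1≡25 → Z
W(22)−Q(16): 6 → G
K(10)−U(20): -10≡16 → Q
K(10)−Z(25): -15≡11 → L

ESCPZGQL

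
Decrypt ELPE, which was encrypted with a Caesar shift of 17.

NUYN

E(4): 4−17=-13≡13 → N
L(11): 11−17=-6≡20 → U
P(15): 15−17=-2≡24 → Y
E(4): 4−17=-13≡13 → N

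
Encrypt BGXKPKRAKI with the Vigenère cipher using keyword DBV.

Repeat the key across the message: DBVDBVDBVD
B(1)+D(3): 4 → E
G(6)+B(1): 7 → H
X(23)+V(21): 44≡18 → S
K(10)+D(3): 13 → N
P(15)+B(1): 16 → Q
K(10)+V(21): 31≡5 → F
R(17)+D(3): 20 → U
A(0)+B(1): 1 → B
K(10)+V(21): 31≡5 → F
I(8)+D(3): 11 → L

EHSNQFUBFL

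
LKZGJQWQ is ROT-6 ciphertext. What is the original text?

FETADKQK

L(11): 11−6=5 → F
K(10): 10−6=4 → E
Z(25): 25−6=19 → T
G(6): 6−6=0 → A
J(9): 9−6=3 → D
Q(16): 16−6=10 → K
W(22): 22−6=16 → Q
Q(16): 16−6=10 → K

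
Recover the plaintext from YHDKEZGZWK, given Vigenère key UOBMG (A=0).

ETCYYFSYKE

Repeat the key across the ciphertext: UOBMGUOBMG
Y(24)−U(20): 4 → E
H(7)−O(14): -7≡19 → T
D(3)−B(1): 2 → C
K(10)−M(12): -2≡24 → Y
E(4)−G(6): -2≡24 → Y
Z(25)−U(20): 5 → F
G(6)−O(14): -8≡18 → S
Z(25)−B(1): 24 → Y
W(22)−M(12): 10 → K
K(10)−G(6): 4 → E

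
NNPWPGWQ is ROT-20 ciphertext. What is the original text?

N(13): 13−20=-7≡19 → T
N(13): 13−20=-7≡19 → T
P(15): 15−20=-5≡21 → V
W(22): 22−20=2 → C
P(15): 15−20=-5≡21 → V
G(6): 6−20=-14≡12 → M
W(22): 22−20=2 → C
Q(16): 16−20=-4≡22 → W

TTVCVMCW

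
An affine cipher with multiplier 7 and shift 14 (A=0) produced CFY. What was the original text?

CVU

The inverse of 7 mod 26 is 15, since 7·15=105≡1. Apply D(y)=15·(y−14) mod 26:
C(2): 15·(2−14)=-180≡2 → C
F(5): 15·(5−14)=-135≡21 → V
Y(24): 15·(24−14)=150≡20 → U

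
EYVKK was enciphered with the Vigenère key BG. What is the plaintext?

DSUEJ

Repeat the key across the ciphertext: BGBGB
E(4)−B(1): 3 → D
Y(24)−G(6): 18 → S
V(21)−B(1): 20 → U
K(10)−G(6): 4 → E
K(10)−B(1): 9 → J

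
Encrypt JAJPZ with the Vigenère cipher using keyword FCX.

Repeat the key across the message: FCXFC
J(9)+F(5): 14 → O
A(0)+C(2): 2 → C
J(9)+X(23): 32≡6 → G
P(15)+F(5): 20 → U
Z(25)+C(2): 27≡1 → B

OCGUB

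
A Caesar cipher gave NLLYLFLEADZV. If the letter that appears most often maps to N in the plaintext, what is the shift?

24

The most frequent ciphertext letter is L (appears 4 times).
L is position 11; N is position 13.
Shift = -2≡24.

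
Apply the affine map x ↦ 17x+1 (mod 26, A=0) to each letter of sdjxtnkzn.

s(18): 17·18+1=307≡21 → v
d(3): 17·3+1=52≡0 → a
j(9): 17·9+1=154≡24 → y
x(23): 17·23+1=392≡2 → c
t(19): 17·19+1=324≡12 → m
n(13): 17·13+1=222≡14 → o
k(10): 17·10+1=171≡15 → p
z(25): 17·25+1=426≡10 → k
n(13): 17·13+1=222≡14 → o

vaycmopko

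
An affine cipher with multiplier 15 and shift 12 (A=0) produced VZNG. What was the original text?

The inverse of 15 mod 26 is 7, since 15·7=105≡1. Apply D(y)=7·(y−12) mod 26:
V(21): 7·(21−12)=63≡11 → L
Z(25): 7·(25−12)=91≡13 → N
N(13): 7·(13−12)=7 → H
G(6): 7·(6−12)=-42≡10 → K

LNHK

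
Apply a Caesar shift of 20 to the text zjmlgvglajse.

tdgfapafudmy

z(25): 25+20=45≡19 → t
j(9): 9+20=29≡3 → d
m(12): 12+20=32≡6 → g
l(11): 11+20=31≡5 → f
g(6): 6+20=26≡0 → a
v(21): 21+20=41≡15 → p
g(6): 6+20=26≡0 → a
l(11): 11+20=31≡5 → f
a(0): 0+20=20 → u
j(9): 9+20=29≡3 → d
s(18): 18+20=38≡12 → m
e(4): 4+20=24 → y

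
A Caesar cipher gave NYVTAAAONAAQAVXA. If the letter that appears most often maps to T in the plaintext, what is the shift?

The most frequent ciphertext letter is A (appears 7 times).
A is position 0; T is position 19.
Shift = -19≡7.

7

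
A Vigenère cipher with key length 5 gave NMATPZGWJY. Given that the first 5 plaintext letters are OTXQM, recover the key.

ZTDDD

Subtract each crib letter from the matching ciphertext letter (mod 26):
N(13)−O(14)=-1≡25 → Z
M(12)−T(19)=-7≡19 → T
A(0)−X(23)=-23≡3 → D
T(19)−Q(16)=3 → D
P(15)−M(12)=3 → D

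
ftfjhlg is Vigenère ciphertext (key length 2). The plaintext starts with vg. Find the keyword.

kn

Subtract each crib letter from the matching ciphertext letter (mod 26):
f(5)−v(21)=-16≡10 → k
t(19)−g(6)=13 → n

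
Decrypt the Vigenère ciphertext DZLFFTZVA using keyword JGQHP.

Repeat the key across the ciphertext: JGQHPJGQH
D(3)−J(9): -6≡20 → U
Z(25)−G(6): 19 → T
L(11)−Q(16): -5≡21 → V
F(5)−H(7): -2≡24 → Y
F(5)−P(15): -10≡16 → Q
T(19)−J(9): 10 → K
Z(25)−G(6): 19 → T
V(21)−Q(16): 5 → F
A(0)−H(7): -7≡19 → T

UTVYQKTFT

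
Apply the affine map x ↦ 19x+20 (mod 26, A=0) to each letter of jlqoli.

jvmavq

j(9): 19·9+20=191≡9 → j
l(11): 19·11+20=229≡21 → v
q(16): 19·16+20=324≡12 → m
o(14): 19·14+20=286≡0 → a
l(11): 19·11+20=229≡21 → v
i(8): 19·8+20=172≡16 → q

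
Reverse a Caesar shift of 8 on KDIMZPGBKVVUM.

CVAERHYTCNNME

K(10): 10−8=2 → C
D(3): 3−8=-5≡21 → V
I(8): 8−8=0 → A
M(12): 12−8=4 → E
Z(25): 25−8=17 → R
P(15): 15−8=7 → H
G(6): 6−8=-2≡24 → Y
B(1): 1−8=-7≡19 → T
K(10): 10−8=2 → C
V(21): 21−8=13 → N
V(21): 21−8=13 → N
U(20): 20−8=12 → M
M(12): 12−8=4 → E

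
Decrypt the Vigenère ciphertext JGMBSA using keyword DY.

Repeat the key across the ciphertext: DYDYDY
J(9)−D(3): 6 → G
G(6)−Y(24): -18≡8 → I
M(12)−D(3): 9 → J
B(1)−Y(24): -23≡3 → D
S(18)−D(3): 15 → P
A(0)−Y(24): -24≡2 → C

GIJDPC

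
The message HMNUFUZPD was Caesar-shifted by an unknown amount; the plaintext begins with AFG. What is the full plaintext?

From the crib: H(7)−A(0)=7, so the shift is 7.
Subtract 7 from each ciphertext letter:
H(7): 7−7=0 → A
M(12): 12−7=5 → F
N(13): 13−7=6 → G
U(20): 20−7=13 → N
F(5): 5−7=-2≡24 → Y
U(20): 20−7=13 → N
Z(25): 25−7=18 → S
P(15): 15−7=8 → I
D(3): 3−7=-4≡22 → W

AFGNYNSIW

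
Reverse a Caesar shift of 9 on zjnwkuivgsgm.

z(25): 25−9=16 → q
j(9): 9−9=0 → a
n(13): 13−9=4 → e
w(22): 22−9=13 → n
k(10): 10−9=1 → b
u(20): 20−9=11 → l
i(8): 8−9=-1≡25 → z
v(21): 21−9=12 → m
g(6): 6−9=-3≡23 → x
s(18): 18−9=9 → j
g(6): 6−9=-3≡23 → x
m(12): 12−9=3 → d

qaenblzmxjxd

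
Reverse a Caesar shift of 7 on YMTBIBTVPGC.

RFMUBUMOIZV

Y(24): 24−7=17 → R
M(12): 12−7=5 → F
T(19): 19−7=12 → M
B(1): 1−7=-6≡20 → U
I(8): 8−7=1 → B
B(1): 1−7=-6≡20 → U
T(19): 19−7=12 → M
V(21): 21−7=14 → O
P(15): 15−7=8 → I
G(6): 6−7=-1≡25 → Z
C(2): 2−7=-5≡21 → V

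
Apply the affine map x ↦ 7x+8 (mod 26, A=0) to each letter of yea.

uki

y(24): 7·24+8=176≡20 → u
e(4): 7·4+8=36≡10 → k
a(0): 7·0+8=8 → i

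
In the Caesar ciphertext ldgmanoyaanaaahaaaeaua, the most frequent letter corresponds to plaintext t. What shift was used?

The most frequent ciphertext letter is a (appears 11 times).
a is position 0; t is position 19.
Shift = -19≡7.

7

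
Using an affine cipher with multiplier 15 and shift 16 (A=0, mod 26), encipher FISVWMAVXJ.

F(5): 15·5+16=91≡13 → N
I(8): 15·8+16=136≡6 → G
S(18): 15·18+16=286≡0 → A
V(21): 15·21+16=331≡19 → T
W(22): 15·22+16=346≡8 → I
M(12): 15·12+16=196≡14 → O
A(0): 15·0+16=16 → Q
V(21): 15·21+16=331≡19 → T
X(23): 15·23+16=361≡23 → X
J(9): 15·9+16=151≡21 → V

NGATIOQTXV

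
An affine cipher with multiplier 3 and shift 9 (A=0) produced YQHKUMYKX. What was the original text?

FLIJVBFJW

The inverse of 3 mod 26 is 9, since 3·9=27≡1. Apply D(y)=9·(y−9) mod 26:
Y(24): 9·(24−9)=135≡5 → F
Q(16): 9·(16−9)=63≡11 → L
H(7): 9·(7−9)=-18≡8 → I
K(10): 9·(10−9)=9 → J
U(20): 9·(20−9)=99≡21 → V
M(12): 9·(12−9)=27≡1 → B
Y(24): 9·(24−9)=135≡5 → F
K(10): 9·(10−9)=9 → J
X(23): 9·(23−9)=126≡22 → W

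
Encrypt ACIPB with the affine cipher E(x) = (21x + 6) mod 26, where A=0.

GWSJB

A(0): 21·0+6=6 → G
C(2): 21·2+6=48≡22 → W
I(8): 21·8+6=174≡18 → S
P(15): 21·15+6=321≡9 → J
B(1): 21·1+6=27≡1 → B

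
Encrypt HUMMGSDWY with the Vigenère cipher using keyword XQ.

Repeat the key across the message: XQXQXQXQX
H(7)+X(23): 30≡4 → E
U(20)+Q(16): 36≡10 → K
M(12)+X(23): 35≡9 → J
M(12)+Q(16): 28≡2 → C
G(6)+X(23): 29≡3 → D
S(18)+Q(16): 34≡8 → I
D(3)+X(23): 26≡0 → A
W(22)+Q(16): 38≡12 → M
Y(24)+X(23): 47≡21 → V

EKJCDIAMV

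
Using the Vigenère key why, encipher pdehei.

lkcdlg

Repeat the key across the message: whywhy
p(15)+w(22): 37≡11 → l
d(3)+h(7): 10 → k
e(4)+y(24): 28≡2 → c
h(7)+w(22): 29≡3 → d
e(4)+h(7): 11 → l
i(8)+y(24): 32≡6 → g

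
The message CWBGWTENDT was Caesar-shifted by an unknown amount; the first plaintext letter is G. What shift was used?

From the crib: C(2)−G(6)=-4≡22, so the shift is 22.

22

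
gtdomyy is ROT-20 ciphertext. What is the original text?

mzjusee

g(6): 6−20=-14≡12 → m
t(19): 19−20=-1≡25 → z
d(3): 3−20=-17≡9 → j
o(14): 14−20=-6≡20 → u
m(12): 12−20=-8≡18 → s
y(24): 24−20=4 → e
y(24): 24−20=4 → e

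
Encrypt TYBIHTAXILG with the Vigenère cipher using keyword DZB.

Repeat the key across the message: DZBDZBDZBDZ
T(19)+D(3): 22 → W
Y(24)+Z(25): 49≡23 → X
B(1)+B(1): 2 → C
I(8)+D(3): 11 → L
H(7)+Z(25): 32≡6 → G
T(19)+B(1): 20 → U
A(0)+D(3): 3 → D
X(23)+Z(25): 48≡22 → W
I(8)+B(1): 9 → J
L(11)+D(3): 14 → O
G(6)+Z(25): 31≡5 → F

WXCLGUDWJOF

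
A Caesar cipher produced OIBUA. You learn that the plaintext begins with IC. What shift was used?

6

From the crib: O(14)−I(8)=6, so the shift is 6.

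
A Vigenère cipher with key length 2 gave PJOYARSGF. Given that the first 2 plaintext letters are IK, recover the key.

HZ

Subtract each crib letter from the matching ciphertext letter (mod 26):
P(15)−I(8)=7 → H
J(9)−K(10)=-1≡25 → Z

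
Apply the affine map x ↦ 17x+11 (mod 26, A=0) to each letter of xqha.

x(23): 17·23+11=402≡12 → m
q(16): 17·16+11=283≡23 → x
h(7): 17·7+11=130≡0 → a
a(0): 17·0+11=11 → l

mxal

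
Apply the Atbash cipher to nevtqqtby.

mvegjjgyb

n(13) → m(12)
e(4) → v(21)
v(21) → e(4)
t(19) → g(6)
q(16) → j(9)
q(16) → j(9)
t(19) → g(6)
b(1) → y(24)
y(24) → b(1)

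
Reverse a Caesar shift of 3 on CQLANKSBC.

C(2): 2−3=-1≡25 → Z
Q(16): 16−3=13 → N
L(11): 11−3=8 → I
A(0): 0−3=-3≡23 → X
N(13): 13−3=10 → K
K(10): 10−3=7 → H
S(18): 18−3=15 → P
B(1): 1−3=-2≡24 → Y
C(2): 2−3=-1≡25 → Z

ZNIXKHPYZ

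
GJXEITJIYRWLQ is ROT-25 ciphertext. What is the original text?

G(6): 6−25=-19≡7 → H
J(9): 9−25=-16≡10 → K
X(23): 23−25=-2≡24 → Y
E(4): 4−25=-21≡5 → F
I(8): 8−25=-17≡9 → J
T(19): 19−25=-6≡20 → U
J(9): 9−25=-16≡10 → K
I(8): 8−25=-17≡9 → J
Y(24): 24−25=-1≡25 → Z
R(17): 17−25=-8≡18 → S
W(22): 22−25=-3≡23 → X
L(11): 11−25=-14≡12 → M
Q(16): 16−25=-9≡17 → R

HKYFJUKJZSXMR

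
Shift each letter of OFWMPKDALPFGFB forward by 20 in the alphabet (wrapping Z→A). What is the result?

IZQGJEXUFJZAZV

O(14): 14+20=34≡8 → I
F(5): 5+20=25 → Z
W(22): 22+20=42≡16 → Q
M(12): 12+20=32≡6 → G
P(15): 15+20=35≡9 → J
K(10): 10+20=30≡4 → E
D(3): 3+20=23 → X
A(0): 0+20=20 → U
L(11): 11+20=31≡5 → F
P(15): 15+20=35≡9 → J
F(5): 5+20=25 → Z
G(6): 6+20=26≡0 → A
F(5): 5+20=25 → Z
B(1): 1+20=21 → V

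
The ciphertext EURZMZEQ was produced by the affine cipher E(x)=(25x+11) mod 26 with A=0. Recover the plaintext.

HRUMZMHV

The inverse of 25 mod 26 is 25, since 25·25=625≡1. Apply D(y)=25·(y−11) mod 26:
E(4): 25·(4−11)=-175≡7 → H
U(20): 25·(20−11)=225≡17 → R
R(17): 25·(17−11)=150≡20 → U
Z(25): 25·(25−11)=350≡12 → M
M(12): 25·(12−11)=25 → Z
Z(25): 25·(25−11)=350≡12 → M
E(4): 25·(4−11)=-175≡7 → H
Q(16): 25·(16−11)=125≡21 → V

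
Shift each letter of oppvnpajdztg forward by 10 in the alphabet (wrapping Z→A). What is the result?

o(14): 14+10=24 → y
p(15): 15+10=25 → z
p(15): 15+10=25 → z
v(21): 21+10=31≡5 → f
n(13): 13+10=23 → x
p(15): 15+10=25 → z
a(0): 0+10=10 → k
j(9): 9+10=19 → t
d(3): 3+10=13 → n
z(25): 25+10=35≡9 → j
t(19): 19+10=29≡3 → d
g(6): 6+10=16 → q

yzzfxzktnjdq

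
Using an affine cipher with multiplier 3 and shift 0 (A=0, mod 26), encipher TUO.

T(19): 3·19+0=57≡5 → F
U(20): 3·20+0=60≡8 → I
O(14): 3·14+0=42≡16 → Q

FIQ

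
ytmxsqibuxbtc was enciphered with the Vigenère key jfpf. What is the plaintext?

Repeat the key across the ciphertext: jfpfjfpfjfpfj
y(24)−j(9): 15 → p
t(19)−f(5): 14 → o
m(12)−p(15): -3≡23 → x
x(23)−f(5): 18 → s
s(18)−j(9): 9 → j
q(16)−f(5): 11 → l
i(8)−p(15): -7≡19 → t
b(1)−f(5): -4≡22 → w
u(20)−j(9): 11 → l
x(23)−f(5): 18 → s
b(1)−p(15): -14≡12 → m
t(19)−f(5): 14 → o
c(2)−j(9): -7≡19 → t

poxsjltwlsmot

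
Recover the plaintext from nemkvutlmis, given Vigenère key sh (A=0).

vxuddnbeuba

Repeat the key across the ciphertext: shshshshshs
n(13)−s(18): -5≡21 → v
e(4)−h(7): -3≡23 → x
m(12)−s(18): -6≡20 → u
k(10)−h(7): 3 → d
v(21)−s(18): 3 → d
u(20)−h(7): 13 → n
t(19)−s(18): 1 → b
l(11)−h(7): 4 → e
m(12)−s(18): -6≡20 → u
i(8)−h(7): 1 → b
s(18)−s(18): 0 → a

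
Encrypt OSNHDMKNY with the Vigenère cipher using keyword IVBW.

WNODLHLJG

Repeat the key across the message: IVBWIVBWI
O(14)+I(8): 22 → W
S(18)+V(21): 39≡13 → N
N(13)+B(1): 14 → O
H(7)+W(22): 29≡3 → D
D(3)+I(8): 11 → L
M(12)+V(21): 33≡7 → H
K(10)+B(1): 11 → L
N(13)+W(22): 35≡9 → J
Y(24)+I(8): 32≡6 → G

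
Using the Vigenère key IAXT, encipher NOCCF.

Repeat the key across the message: IAXTI
N(13)+I(8): 21 → V
O(14)+A(0): 14 → O
C(2)+X(23): 25 → Z
C(2)+T(19): 21 → V
F(5)+I(8): 13 → N

VOZVN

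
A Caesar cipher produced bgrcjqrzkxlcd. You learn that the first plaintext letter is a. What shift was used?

From the crib: b(1)−a(0)=1, so the shift is 1.

1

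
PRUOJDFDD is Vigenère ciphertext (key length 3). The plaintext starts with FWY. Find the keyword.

Subtract each crib letter from the matching ciphertext letter (mod 26):
P(15)−F(5)=10 → K
R(17)−W(22)=-5≡21 → V
U(20)−Y(24)=-4≡22 → W

KVW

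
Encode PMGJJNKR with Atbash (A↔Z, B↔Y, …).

P(15) → K(10)
M(12) → N(13)
G(6) → T(19)
J(9) → Q(16)
J(9) → Q(16)
N(13) → M(12)
K(10) → P(15)
R(17) → I(8)

KNTQQMPI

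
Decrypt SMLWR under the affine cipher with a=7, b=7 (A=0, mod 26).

JXIRU

The inverse of 7 mod 26 is 15, since 7·15=105≡1. Apply D(y)=15·(y−7) mod 26:
S(18): 15·(18−7)=165≡9 → J
M(12): 15·(12−7)=75≡23 → X
L(11): 15·(11−7)=60≡8 → I
W(22): 15·(22−7)=225≡17 → R
R(17): 15·(17−7)=150≡20 → U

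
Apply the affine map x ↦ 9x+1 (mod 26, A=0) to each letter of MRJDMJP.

FYECFEG

M(12): 9·12+1=109≡5 → F
R(17): 9·17+1=154≡24 → Y
J(9): 9·9+1=82≡4 → E
D(3): 9·3+1=28≡2 → C
M(12): 9·12+1=109≡5 → F
J(9): 9·9+1=82≡4 → E
P(15): 9·15+1=136≡6 → G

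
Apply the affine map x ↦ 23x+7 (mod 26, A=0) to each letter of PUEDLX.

OZVYAQ

P(15): 23·15+7=352≡14 → O
U(20): 23·20+7=467≡25 → Z
E(4): 23·4+7=99≡21 → V
D(3): 23·3+7=76≡24 → Y
L(11): 23·11+7=260≡0 → A
X(23): 23·23+7=536≡16 → Q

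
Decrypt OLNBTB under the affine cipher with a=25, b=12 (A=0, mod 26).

YBZLTL

The inverse of 25 mod 26 is 25, since 25·25=625≡1. Apply D(y)=25·(y−12) mod 26:
O(14): 25·(14−12)=50≡24 → Y
L(11): 25·(11−12)=-25≡1 → B
N(13): 25·(13−12)=25 → Z
B(1): 25·(1−12)=-275≡11 → L
T(19): 25·(19−12)=175≡19 → T
B(1): 25·(1−12)=-275≡11 → L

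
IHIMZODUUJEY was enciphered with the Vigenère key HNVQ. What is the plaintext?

Repeat the key across the ciphertext: HNVQHNVQHNVQ
I(8)−H(7): 1 → B
H(7)−N(13): -6≡20 → U
I(8)−V(21): -13≡13 → N
M(12)−Q(16): -4≡22 → W
Z(25)−H(7): 18 → S
O(14)−N(13): 1 → B
D(3)−V(21): -18≡8 → I
U(20)−Q(16): 4 → E
U(20)−H(7): 13 → N
J(9)−N(13): -4≡22 → W
E(4)−V(21): -17≡9 → J
Y(24)−Q(16): 8 → I

BUNWSBIENWJI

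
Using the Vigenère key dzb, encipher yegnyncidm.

bdhqxofhep

Repeat the key across the message: dzbdzbdzbd
y(24)+d(3): 27≡1 → b
e(4)+z(25): 29≡3 → d
g(6)+b(1): 7 → h
n(13)+d(3): 16 → q
y(24)+z(25): 49≡23 → x
n(13)+b(1): 14 → o
c(2)+d(3): 5 → f
i(8)+z(25): 33≡7 → h
d(3)+b(1): 4 → e
m(12)+d(3): 15 → p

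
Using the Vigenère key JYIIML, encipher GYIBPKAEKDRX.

PWQJBVJCSLDI

Repeat the key across the message: JYIIMLJYIIML
G(6)+J(9): 15 → P
Y(24)+Y(24): 48≡22 → W
I(8)+I(8): 16 → Q
B(1)+I(8): 9 → J
P(15)+M(12): 27≡1 → B
K(10)+L(11): 21 → V
A(0)+J(9): 9 → J
E(4)+Y(24): 28≡2 → C
K(10)+I(8): 18 → S
D(3)+I(8): 11 → L
R(17)+M(12): 29≡3 → D
X(23)+L(11): 34≡8 → I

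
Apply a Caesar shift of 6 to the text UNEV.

ATKB

U(20): 20+6=26≡0 → A
N(13): 13+6=19 → T
E(4): 4+6=10 → K
V(21): 21+6=27≡1 → B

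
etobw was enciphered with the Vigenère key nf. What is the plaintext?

robwj

Repeat the key across the ciphertext: nfnfn
e(4)−n(13): -9≡17 → r
t(19)−f(5): 14 → o
o(14)−n(13): 1 → b
b(1)−f(5): -4≡22 → w
w(22)−n(13): 9 → j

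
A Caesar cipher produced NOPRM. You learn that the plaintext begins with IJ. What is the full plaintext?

IJKMH

From the crib: N(13)−I(8)=5, so the shift is 5.
Subtract 5 from each ciphertext letter:
N(13): 13−5=8 → I
O(14): 14−5=9 → J
P(15): 15−5=10 → K
R(17): 17−5=12 → M
M(12): 12−5=7 → H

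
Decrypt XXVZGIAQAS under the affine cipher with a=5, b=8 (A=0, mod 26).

DDNTKAOMOC

The inverse of 5 mod 26 is 21, since 5·21=105≡1. Apply D(y)=21·(y−8) mod 26:
X(23): 21·(23−8)=315≡3 → D
X(23): 21·(23−8)=315≡3 → D
V(21): 21·(21−8)=273≡13 → N
Z(25): 21·(25−8)=357≡19 → T
G(6): 21·(6−8)=-42≡10 → K
I(8): 21·(8−8)=0 → A
A(0): 21·(0−8)=-168≡14 → O
Q(16): 21·(16−8)=168≡12 → M
A(0): 21·(0−8)=-168≡14 → O
S(18): 21·(18−8)=210≡2 → C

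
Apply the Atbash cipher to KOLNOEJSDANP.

PLOMLVQHWZMK

K(10) → P(15)
O(14) → L(11)
L(11) → O(14)
N(13) → M(12)
O(14) → L(11)
E(4) → V(21)
J(9) → Q(16)
S(18) → H(7)
D(3) → W(22)
A(0) → Z(25)
N(13) → M(12)
P(15) → K(10)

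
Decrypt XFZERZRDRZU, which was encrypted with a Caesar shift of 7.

QYSXKSKWKSN

X(23): 23−7=16 → Q
F(5): 5−7=-2≡24 → Y
Z(25): 25−7=18 → S
E(4): 4−7=-3≡23 → X
R(17): 17−7=10 → K
Z(25): 25−7=18 → S
R(17): 17−7=10 → K
D(3): 3−7=-4≡22 → W
R(17): 17−7=10 → K
Z(25): 25−7=18 → S
U(20): 20−7=13 → N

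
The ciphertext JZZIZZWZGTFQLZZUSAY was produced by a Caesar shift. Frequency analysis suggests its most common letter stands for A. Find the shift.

25

The most frequent ciphertext letter is Z (appears 7 times).
Z is position 25; A is position 0.
Shift = 25.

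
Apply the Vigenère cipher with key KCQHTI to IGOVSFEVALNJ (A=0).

Repeat the key across the message: KCQHTIKCQHTI
I(8)+K(10): 18 → S
G(6)+C(2): 8 → I
O(14)+Q(16): 30≡4 → E
V(21)+H(7): 28≡2 → C
S(18)+T(19): 37≡11 → L
F(5)+I(8): 13 → N
E(4)+K(10): 14 → O
V(21)+C(2): 23 → X
A(0)+Q(16): 16 → Q
L(11)+H(7): 18 → S
N(13)+T(19): 32≡6 → G
J(9)+I(8): 17 → R

SIECLNOXQSGR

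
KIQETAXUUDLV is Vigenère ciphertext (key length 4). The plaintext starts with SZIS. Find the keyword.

Subtract each crib letter from the matching ciphertext letter (mod 26):
K(10)−S(18)=-8≡18 → S
I(8)−Z(25)=-17≡9 → J
Q(16)−I(8)=8 → I
E(4)−S(18)=-14≡12 → M

SJIM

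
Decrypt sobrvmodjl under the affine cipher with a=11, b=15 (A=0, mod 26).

fhumkvhgqc

The inverse of 11 mod 26 is 19, since 11·19=209≡1. Apply D(y)=19·(y−15) mod 26:
s(18): 19·(18−15)=57≡5 → f
o(14): 19·(14−15)=-19≡7 → h
b(1): 19·(1−15)=-266≡20 → u
r(17): 19·(17−15)=38≡12 → m
v(21): 19·(21−15)=114≡10 → k
m(12): 19·(12−15)=-57≡21 → v
o(14): 19·(14−15)=-19≡7 → h
d(3): 19·(3−15)=-228≡6 → g
j(9): 19·(9−15)=-114≡16 → q
l(11): 19·(11−15)=-76≡2 → c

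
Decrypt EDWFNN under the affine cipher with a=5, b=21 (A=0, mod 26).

The inverse of 5 mod 26 is 21, since 5·21=105≡1. Apply D(y)=21·(y−21) mod 26:
E(4): 21·(4−21)=-357≡7 → H
D(3): 21·(3−21)=-378≡12 → M
W(22): 21·(22−21)=21 → V
F(5): 21·(5−21)=-336≡2 → C
N(13): 21·(13−21)=-168≡14 → O
N(13): 21·(13−21)=-168≡14 → O

HMVCOO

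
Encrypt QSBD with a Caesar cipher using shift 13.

DFOQ

Q(16): 16+13=29≡3 → D
S(18): 18+13=31≡5 → F
B(1): 1+13=14 → O
D(3): 3+13=16 → Q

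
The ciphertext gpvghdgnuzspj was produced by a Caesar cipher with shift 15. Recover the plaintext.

g(6): 6−15=-9≡17 → r
p(15): 15−15=0 → a
v(21): 21−15=6 → g
g(6): 6−15=-9≡17 → r
h(7): 7−15=-8≡18 → s
d(3): 3−15=-12≡14 → o
g(6): 6−15=-9≡17 → r
n(13): 13−15=-2≡24 → y
u(20): 20−15=5 → f
z(25): 25−15=10 → k
s(18): 18−15=3 → d
p(15): 15−15=0 → a
j(9): 9−15=-6≡20 → u

ragrsoryfkdau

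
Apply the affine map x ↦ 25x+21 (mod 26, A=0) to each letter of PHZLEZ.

P(15): 25·15+21=396≡6 → G
H(7): 25·7+21=196≡14 → O
Z(25): 25·25+21=646≡22 → W
L(11): 25·11+21=296≡10 → K
E(4): 25·4+21=121≡17 → R
Z(25): 25·25+21=646≡22 → W

GOWKRW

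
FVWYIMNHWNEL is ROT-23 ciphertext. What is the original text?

IYZBLPQKZQHO

F(5): 5−23=-18≡8 → I
V(21): 21−23=-2≡24 → Y
W(22): 22−23=-1≡25 → Z
Y(24): 24−23=1 → B
I(8): 8−23=-15≡11 → L
M(12): 12−23=-11≡15 → P
N(13): 13−23=-10≡16 → Q
H(7): 7−23=-16≡10 → K
W(22): 22−23=-1≡25 → Z
N(13): 13−23=-10≡16 → Q
E(4): 4−23=-19≡7 → H
L(11): 11−23=-12≡14 → O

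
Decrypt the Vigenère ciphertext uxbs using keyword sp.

Repeat the key across the ciphertext: spsp
u(20)−s(18): 2 → c
x(23)−p(15): 8 → i
b(1)−s(18): -17≡9 → j
s(18)−p(15): 3 → d

cijd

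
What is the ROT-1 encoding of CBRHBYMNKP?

DCSICZNOLQ

C(2): 2+1=3 → D
B(1): 1+1=2 → C
R(17): 17+1=18 → S
H(7): 7+1=8 → I
B(1): 1+1=2 → C
Y(24): 24+1=25 → Z
M(12): 12+1=13 → N
N(13): 13+1=14 → O
K(10): 10+1=11 → L
P(15): 15+1=16 → Q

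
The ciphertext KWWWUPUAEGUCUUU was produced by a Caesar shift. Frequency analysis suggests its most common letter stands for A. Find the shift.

20

The most frequent ciphertext letter is U (appears 6 times).
U is position 20; A is position 0.
Shift = 20.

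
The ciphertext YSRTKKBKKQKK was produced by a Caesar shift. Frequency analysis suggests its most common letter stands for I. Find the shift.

2

The most frequent ciphertext letter is K (appears 6 times).
K is position 10; I is position 8.
Shift = 2.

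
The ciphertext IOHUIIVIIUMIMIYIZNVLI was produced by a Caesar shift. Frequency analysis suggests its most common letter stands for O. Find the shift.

The most frequent ciphertext letter is I (appears 9 times).
I is position 8; O is position 14.
Shift = -6≡20.

20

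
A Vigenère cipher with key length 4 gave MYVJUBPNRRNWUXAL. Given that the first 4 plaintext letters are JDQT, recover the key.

Subtract each crib letter from the matching ciphertext letter (mod 26):
M(12)−J(9)=3 → D
Y(24)−D(3)=21 → V
V(21)−Q(16)=5 → F
J(9)−T(19)=-10≡16 → Q

DVFQ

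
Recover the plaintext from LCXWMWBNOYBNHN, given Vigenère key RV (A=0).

UHGBVBKSXDKSQS

Repeat the key across the ciphertext: RVRVRVRVRVRVRV
L(11)−R(17): -6≡20 → U
C(2)−V(21): -19≡7 → H
X(23)−R(17): 6 → G
W(22)−V(21): 1 → B
M(12)−R(17): -5≡21 → V
W(22)−V(21): 1 → B
B(1)−R(17): -16≡10 → K
N(13)−V(21): -8≡18 → S
O(14)−R(17): -3≡23 → X
Y(24)−V(21): 3 → D
B(1)−R(17): -16≡10 → K
N(13)−V(21): -8≡18 → S
H(7)−R(17): -10≡16 → Q
N(13)−V(21): -8≡18 → S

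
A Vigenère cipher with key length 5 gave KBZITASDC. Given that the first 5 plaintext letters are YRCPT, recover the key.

MKXTA

Subtract each crib letter from the matching ciphertext letter (mod 26):
K(10)−Y(24)=-14≡12 → M
B(1)−R(17)=-16≡10 → K
Z(25)−C(2)=23 → X
I(8)−P(15)=-7≡19 → T
T(19)−T(19)=0 → A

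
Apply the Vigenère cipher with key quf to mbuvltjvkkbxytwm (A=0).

cvzlfyzppavconbc

Repeat the key across the message: qufqufqufqufqufq
m(12)+q(16): 28≡2 → c
b(1)+u(20): 21 → v
u(20)+f(5): 25 → z
v(21)+q(16): 37≡11 → l
l(11)+u(20): 31≡5 → f
t(19)+f(5): 24 → y
j(9)+q(16): 25 → z
v(21)+u(20): 41≡15 → p
k(10)+f(5): 15 → p
k(10)+q(16): 26≡0 → a
b(1)+u(20): 21 → v
x(23)+f(5): 28≡2 → c
y(24)+q(16): 40≡14 → o
t(19)+u(20): 39≡13 → n
w(22)+f(5): 27≡1 → b
m(12)+q(16): 28≡2 → c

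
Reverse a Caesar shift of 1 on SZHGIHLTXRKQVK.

RYGFHGKSWQJPUJ

S(18): 18−1=17 → R
Z(25): 25−1=24 → Y
H(7): 7−1=6 → G
G(6): 6−1=5 → F
I(8): 8−1=7 → H
H(7): 7−1=6 → G
L(11): 11−1=10 → K
T(19): 19−1=18 → S
X(23): 23−1=22 → W
R(17): 17−1=16 → Q
K(10): 10−1=9 → J
Q(16): 16−1=15 → P
V(21): 21−1=20 → U
K(10): 10−1=9 → J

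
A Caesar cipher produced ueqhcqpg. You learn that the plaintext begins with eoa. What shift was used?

From the crib: u(20)−e(4)=16, so the shift is 16.

16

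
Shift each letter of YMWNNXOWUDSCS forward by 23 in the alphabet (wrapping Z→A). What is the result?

VJTKKULTRAPZP

Y(24): 24+23=47≡21 → V
M(12): 12+23=35≡9 → J
W(22): 22+23=45≡19 → T
N(13): 13+23=36≡10 → K
N(13): 13+23=36≡10 → K
X(23): 23+23=46≡20 → U
O(14): 14+23=37≡11 → L
W(22): 22+23=45≡19 → T
U(20): 20+23=43≡17 → R
D(3): 3+23=26≡0 → A
S(18): 18+23=41≡15 → P
C(2): 2+23=25 → Z
S(18): 18+23=41≡15 → P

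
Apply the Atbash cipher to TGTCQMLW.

GTGXJNOD

T(19) → G(6)
G(6) → T(19)
T(19) → G(6)
C(2) → X(23)
Q(16) → J(9)
M(12) → N(13)
L(11) → O(14)
W(22) → D(3)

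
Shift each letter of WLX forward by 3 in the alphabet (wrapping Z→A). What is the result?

ZOA

W(22): 22+3=25 → Z
L(11): 11+3=14 → O
X(23): 23+3=26≡0 → A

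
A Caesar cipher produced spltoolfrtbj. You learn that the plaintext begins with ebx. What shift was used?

14

From the crib: s(18)−e(4)=14, so the shift is 14.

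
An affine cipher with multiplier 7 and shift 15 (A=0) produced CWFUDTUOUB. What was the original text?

NBGXCIXLXY

The inverse of 7 mod 26 is 15, since 7·15=105≡1. Apply D(y)=15·(y−15) mod 26:
C(2): 15·(2−15)=-195≡13 → N
W(22): 15·(22−15)=105≡1 → B
F(5): 15·(5−15)=-150≡6 → G
U(20): 15·(20−15)=75≡23 → X
D(3): 15·(3−15)=-180≡2 → C
T(19): 15·(19−15)=60≡8 → I
U(20): 15·(20−15)=75≡23 → X
O(14): 15·(14−15)=-15≡11 → L
U(20): 15·(20−15)=75≡23 → X
B(1): 15·(1−15)=-210≡24 → Y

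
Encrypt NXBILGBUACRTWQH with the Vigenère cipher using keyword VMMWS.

Repeat the key across the message: VMMWSVMMWSVMMWS
N(13)+V(21): 34≡8 → I
X(23)+M(12): 35≡9 → J
B(1)+M(12): 13 → N
I(8)+W(22): 30≡4 → E
L(11)+S(18): 29≡3 → D
G(6)+V(21): 27≡1 → B
B(1)+M(12): 13 → N
U(20)+M(12): 32≡6 → G
A(0)+W(22): 22 → W
C(2)+S(18): 20 → U
R(17)+V(21): 38≡12 → M
T(19)+M(12): 31≡5 → F
W(22)+M(12): 34≡8 → I
Q(16)+W(22): 38≡12 → M
H(7)+S(18): 25 → Z

IJNEDBNGWUMFIMZ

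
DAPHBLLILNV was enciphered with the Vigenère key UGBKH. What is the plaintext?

Repeat the key across the ciphertext: UGBKHUGBKHU
D(3)−U(20): -17≡9 → J
A(0)−G(6): -6≡20 → U
P(15)−B(1): 14 → O
H(7)−K(10): -3≡23 → X
B(1)−H(7): -6≡20 → U
L(11)−U(20): -9≡17 → R
L(11)−G(6): 5 → F
I(8)−B(1): 7 → H
L(11)−K(10): 1 → B
N(13)−H(7): 6 → G
V(21)−U(20): 1 → B

JUOXURFHBGB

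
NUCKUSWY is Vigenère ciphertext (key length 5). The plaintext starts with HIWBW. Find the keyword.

Subtract each crib letter from the matching ciphertext letter (mod 26):
N(13)−H(7)=6 → G
U(20)−I(8)=12 → M
C(2)−W(22)=-20≡6 → G
K(10)−B(1)=9 → J
U(20)−W(22)=-2≡24 → Y

GMGJY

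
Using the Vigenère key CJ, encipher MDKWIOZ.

Repeat the key across the message: CJCJCJC
M(12)+C(2): 14 → O
D(3)+J(9): 12 → M
K(10)+C(2): 12 → M
W(22)+J(9): 31≡5 → F
I(8)+C(2): 10 → K
O(14)+J(9): 23 → X
Z(25)+C(2): 27≡1 → B

OMMFKXB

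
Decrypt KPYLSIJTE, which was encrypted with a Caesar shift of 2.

INWJQGHRC

K(10): 10−2=8 → I
P(15): 15−2=13 → N
Y(24): 24−2=22 → W
L(11): 11−2=9 → J
S(18): 18−2=16 → Q
I(8): 8−2=6 → G
J(9): 9−2=7 → H
T(19): 19−2=17 → R
E(4): 4−2=2 → C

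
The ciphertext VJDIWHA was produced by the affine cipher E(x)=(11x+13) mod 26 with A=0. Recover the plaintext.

WCSJPQN

The inverse of 11 mod 26 is 19, since 11·19=209≡1. Apply D(y)=19·(y−13) mod 26:
V(21): 19·(21−13)=152≡22 → W
J(9): 19·(9−13)=-76≡2 → C
D(3): 19·(3−13)=-190≡18 → S
I(8): 19·(8−13)=-95≡9 → J
W(22): 19·(22−13)=171≡15 → P
H(7): 19·(7−13)=-114≡16 → Q
A(0): 19·(0−13)=-247≡13 → N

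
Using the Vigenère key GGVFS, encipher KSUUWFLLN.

QYPZOLRGS

Repeat the key across the message: GGVFSGGVF
K(10)+G(6): 16 → Q
S(18)+G(6): 24 → Y
U(20)+V(21): 41≡15 → P
U(20)+F(5): 25 → Z
W(22)+S(18): 40≡14 → O
F(5)+G(6): 11 → L
L(11)+G(6): 17 → R
L(11)+V(21): 32≡6 → G
N(13)+F(5): 18 → S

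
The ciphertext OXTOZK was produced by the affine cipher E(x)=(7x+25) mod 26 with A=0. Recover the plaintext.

RWORAJ

The inverse of 7 mod 26 is 15, since 7·15=105≡1. Apply D(y)=15·(y−25) mod 26:
O(14): 15·(14−25)=-165≡17 → R
X(23): 15·(23−25)=-30≡22 → W
T(19): 15·(19−25)=-90≡14 → O
O(14): 15·(14−25)=-165≡17 → R
Z(25): 15·(25−25)=0 → A
K(10): 15·(10−25)=-225≡9 → J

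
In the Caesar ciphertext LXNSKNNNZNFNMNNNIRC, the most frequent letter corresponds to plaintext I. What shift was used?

5

The most frequent ciphertext letter is N (appears 9 times).
N is position 13; I is position 8.
Shift = 5.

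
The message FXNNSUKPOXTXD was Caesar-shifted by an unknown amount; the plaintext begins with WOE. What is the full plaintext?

From the crib: F(5)−W(22)=-17≡9, so the shift is 9.
Subtract 9 from each ciphertext letter:
F(5): 5−9=-4≡22 → W
X(23): 23−9=14 → O
N(13): 13−9=4 → E
N(13): 13−9=4 → E
S(18): 18−9=9 → J
U(20): 20−9=11 → L
K(10): 10−9=1 → B
P(15): 15−9=6 → G
O(14): 14−9=5 → F
X(23): 23−9=14 → O
T(19): 19−9=10 → K
X(23): 23−9=14 → O
D(3): 3−9=-6≡20 → U

WOEEJLBGFOKOU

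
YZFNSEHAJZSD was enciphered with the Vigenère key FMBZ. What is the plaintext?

Repeat the key across the ciphertext: FMBZFMBZFMBZ
Y(24)−F(5): 19 → T
Z(25)−M(12): 13 → N
F(5)−B(1): 4 → E
N(13)−Z(25): -12≡14 → O
S(18)−F(5): 13 → N
E(4)−M(12): -8≡18 → S
H(7)−B(1): 6 → G
A(0)−Z(25): -25≡1 → B
J(9)−F(5): 4 → E
Z(25)−M(12): 13 → N
S(18)−B(1): 17 → R
D(3)−Z(25): -22≡4 → E

TNEONSGBENRE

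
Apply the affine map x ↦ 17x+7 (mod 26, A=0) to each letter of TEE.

T(19): 17·19+7=330≡18 → S
E(4): 17·4+7=75≡23 → X
E(4): 17·4+7=75≡23 → X

SXX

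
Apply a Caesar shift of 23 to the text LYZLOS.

IVWILP

L(11): 11+23=34≡8 → I
Y(24): 24+23=47≡21 → V
Z(25): 25+23=48≡22 → W
L(11): 11+23=34≡8 → I
O(14): 14+23=37≡11 → L
S(18): 18+23=41≡15 → P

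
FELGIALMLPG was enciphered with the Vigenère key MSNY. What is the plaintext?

Repeat the key across the ciphertext: MSNYMSNYMSN
F(5)−M(12): -7≡19 → T
E(4)−S(18): -14≡12 → M
L(11)−N(13): -2≡24 → Y
G(6)−Y(24): -18≡8 → I
I(8)−M(12): -4≡22 → W
A(0)−S(18): -18≡8 → I
L(11)−N(13): -2≡24 → Y
M(12)−Y(24): -12≡14 → O
L(11)−M(12): -1≡25 → Z
P(15)−S(18): -3≡23 → X
G(6)−N(13): -7≡19 → T

TMYIWIYOZXT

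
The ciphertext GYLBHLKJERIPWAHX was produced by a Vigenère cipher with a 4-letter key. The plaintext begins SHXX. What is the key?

OROE

Subtract each crib letter from the matching ciphertext letter (mod 26):
G(6)−S(18)=-12≡14 → O
Y(24)−H(7)=17 → R
L(11)−X(23)=-12≡14 → O
B(1)−X(23)=-22≡4 → E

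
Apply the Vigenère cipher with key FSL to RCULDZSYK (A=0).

WUFQVKXQV

Repeat the key across the message: FSLFSLFSL
R(17)+F(5): 22 → W
C(2)+S(18): 20 → U
U(20)+L(11): 31≡5 → F
L(11)+F(5): 16 → Q
D(3)+S(18): 21 → V
Z(25)+L(11): 36≡10 → K
S(18)+F(5): 23 → X
Y(24)+S(18): 42≡16 → Q
K(10)+L(11): 21 → V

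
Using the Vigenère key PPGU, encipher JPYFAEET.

Repeat the key across the message: PPGUPPGU
J(9)+P(15): 24 → Y
P(15)+P(15): 30≡4 → E
Y(24)+G(6): 30≡4 → E
F(5)+U(20): 25 → Z
A(0)+P(15): 15 → P
E(4)+P(15): 19 → T
E(4)+G(6): 10 → K
T(19)+U(20): 39≡13 → N

YEEZPTKN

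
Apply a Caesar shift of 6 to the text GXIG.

G(6): 6+6=12 → M
X(23): 23+6=29≡3 → D
I(8): 8+6=14 → O
G(6): 6+6=12 → M

MDOM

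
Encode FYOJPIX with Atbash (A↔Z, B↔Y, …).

F(5) → U(20)
Y(24) → B(1)
O(14) → L(11)
J(9) → Q(16)
P(15) → K(10)
I(8) → R(17)
X(23) → C(2)

UBLQKRC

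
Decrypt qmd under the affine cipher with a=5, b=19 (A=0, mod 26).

pjc

The inverse of 5 mod 26 is 21, since 5·21=105≡1. Apply D(y)=21·(y−19) mod 26:
q(16): 21·(16−19)=-63≡15 → p
m(12): 21·(12−19)=-147≡9 → j
d(3): 21·(3−19)=-336≡2 → c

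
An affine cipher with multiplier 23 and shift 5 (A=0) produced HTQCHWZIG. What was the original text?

The inverse of 23 mod 26 is 17, since 23·17=391≡1. Apply D(y)=17·(y−5) mod 26:
H(7): 17·(7−5)=34≡8 → I
T(19): 17·(19−5)=238≡4 → E
Q(16): 17·(16−5)=187≡5 → F
C(2): 17·(2−5)=-51≡1 → B
H(7): 17·(7−5)=34≡8 → I
W(22): 17·(22−5)=289≡3 → D
Z(25): 17·(25−5)=340≡2 → C
I(8): 17·(8−5)=51≡25 → Z
G(6): 17·(6−5)=17 → R

IEFBIDCZR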